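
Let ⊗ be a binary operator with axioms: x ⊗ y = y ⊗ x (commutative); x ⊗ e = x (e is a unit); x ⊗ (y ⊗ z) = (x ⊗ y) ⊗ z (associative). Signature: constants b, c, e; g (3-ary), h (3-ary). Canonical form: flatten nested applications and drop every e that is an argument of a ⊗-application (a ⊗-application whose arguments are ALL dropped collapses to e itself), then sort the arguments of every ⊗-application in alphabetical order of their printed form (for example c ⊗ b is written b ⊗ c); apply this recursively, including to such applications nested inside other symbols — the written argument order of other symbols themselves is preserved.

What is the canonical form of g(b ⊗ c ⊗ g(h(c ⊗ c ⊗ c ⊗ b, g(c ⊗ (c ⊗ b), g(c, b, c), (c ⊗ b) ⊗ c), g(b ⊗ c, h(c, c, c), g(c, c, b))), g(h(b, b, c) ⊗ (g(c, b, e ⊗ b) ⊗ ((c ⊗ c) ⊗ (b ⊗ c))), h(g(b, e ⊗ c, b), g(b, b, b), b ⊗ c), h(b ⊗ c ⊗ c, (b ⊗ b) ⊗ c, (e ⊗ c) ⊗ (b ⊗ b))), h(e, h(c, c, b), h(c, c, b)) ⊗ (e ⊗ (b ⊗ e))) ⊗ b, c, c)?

Answer: g(b ⊗ b ⊗ c ⊗ g(h(b ⊗ c ⊗ c ⊗ c, g(b ⊗ c ⊗ c, g(c, b, c), b ⊗ c ⊗ c), g(b ⊗ c, h(c, c, c), g(c, c, b))), g(b ⊗ c ⊗ c ⊗ c ⊗ g(c, b, b) ⊗ h(b, b, c), h(g(b, c, b), g(b, b, b), b ⊗ c), h(b ⊗ c ⊗ c, b ⊗ b ⊗ c, b ⊗ b ⊗ c)), b ⊗ h(e, h(c, c, b), h(c, c, b))), c, c)

Derivation:
Work inside:  b ⊗ c ⊗ g(h(c ⊗ c ⊗ c ⊗ b, g(c ⊗ (c ⊗ b), g(c, b, c), (c ⊗ b) ⊗ c), g(b ⊗ c, h(c, c, c), g(c, c, b))), g(h(b, b, c) ⊗ (g(c, b, e ⊗ b) ⊗ ((c ⊗ c) ⊗ (b ⊗ c))), h(g(b, e ⊗ c, b), g(b, b, b), b ⊗ c), h(b ⊗ c ⊗ c, (b ⊗ b) ⊗ c, (e ⊗ c) ⊗ (b ⊗ b))), h(e, h(c, c, b), h(c, c, b)) ⊗ (e ⊗ (b ⊗ e))) ⊗ b
Canonicalize subterm:  g(h(c ⊗ c ⊗ c ⊗ b, g(c ⊗ (c ⊗ b), g(c, b, c), (c ⊗ b) ⊗ c), g(b ⊗ c, h(c, c, c), g(c, c, b))), g(h(b, b, c) ⊗ (g(c, b, e ⊗ b) ⊗ ((c ⊗ c) ⊗ (b ⊗ c))), h(g(b, e ⊗ c, b), g(b, b, b), b ⊗ c), h(b ⊗ c ⊗ c, (b ⊗ b) ⊗ c, (e ⊗ c) ⊗ (b ⊗ b))), h(e, h(c, c, b), h(c, c, b)) ⊗ (e ⊗ (b ⊗ e)))  →  g(h(b ⊗ c ⊗ c ⊗ c, g(b ⊗ c ⊗ c, g(c, b, c), b ⊗ c ⊗ c), g(b ⊗ c, h(c, c, c), g(c, c, b))), g(b ⊗ c ⊗ c ⊗ c ⊗ g(c, b, b) ⊗ h(b, b, c), h(g(b, c, b), g(b, b, b), b ⊗ c), h(b ⊗ c ⊗ c, b ⊗ b ⊗ c, b ⊗ b ⊗ c)), b ⊗ h(e, h(c, c, b), h(c, c, b)))
Order the arguments:  b ⊗ b ⊗ c ⊗ g(h(b ⊗ c ⊗ c ⊗ c, g(b ⊗ c ⊗ c, g(c, b, c), b ⊗ c ⊗ c), g(b ⊗ c, h(c, c, c), g(c, c, b))), g(b ⊗ c ⊗ c ⊗ c ⊗ g(c, b, b) ⊗ h(b, b, c), h(g(b, c, b), g(b, b, b), b ⊗ c), h(b ⊗ c ⊗ c, b ⊗ b ⊗ c, b ⊗ b ⊗ c)), b ⊗ h(e, h(c, c, b), h(c, c, b)))
Reassemble:  g(b ⊗ b ⊗ c ⊗ g(h(b ⊗ c ⊗ c ⊗ c, g(b ⊗ c ⊗ c, g(c, b, c), b ⊗ c ⊗ c), g(b ⊗ c, h(c, c, c), g(c, c, b))), g(b ⊗ c ⊗ c ⊗ c ⊗ g(c, b, b) ⊗ h(b, b, c), h(g(b, c, b), g(b, b, b), b ⊗ c), h(b ⊗ c ⊗ c, b ⊗ b ⊗ c, b ⊗ b ⊗ c)), b ⊗ h(e, h(c, c, b), h(c, c, b))), c, c)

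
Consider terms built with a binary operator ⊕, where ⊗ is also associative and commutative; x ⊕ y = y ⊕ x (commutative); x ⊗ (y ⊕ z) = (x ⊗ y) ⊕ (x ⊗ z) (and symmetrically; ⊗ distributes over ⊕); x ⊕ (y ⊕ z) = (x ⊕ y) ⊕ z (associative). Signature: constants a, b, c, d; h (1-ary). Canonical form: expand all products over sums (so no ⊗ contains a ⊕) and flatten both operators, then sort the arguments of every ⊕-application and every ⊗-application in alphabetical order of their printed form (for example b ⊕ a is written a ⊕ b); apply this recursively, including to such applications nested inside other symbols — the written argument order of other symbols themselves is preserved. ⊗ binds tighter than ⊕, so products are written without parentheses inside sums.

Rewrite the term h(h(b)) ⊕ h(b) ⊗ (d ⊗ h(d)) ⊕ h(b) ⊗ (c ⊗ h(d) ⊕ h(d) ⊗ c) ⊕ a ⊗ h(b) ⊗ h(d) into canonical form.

Answer: a ⊗ h(b) ⊗ h(d) ⊕ c ⊗ h(b) ⊗ h(d) ⊕ c ⊗ h(b) ⊗ h(d) ⊕ d ⊗ h(b) ⊗ h(d) ⊕ h(h(b))

Derivation:
Expand products over sums:  h(h(b)) ⊕ d ⊗ h(b) ⊗ h(d) ⊕ c ⊗ h(b) ⊗ h(d) ⊕ c ⊗ h(b) ⊗ h(d) ⊕ a ⊗ h(b) ⊗ h(d)
Sort:  a ⊗ h(b) ⊗ h(d) ⊕ c ⊗ h(b) ⊗ h(d) ⊕ c ⊗ h(b) ⊗ h(d) ⊕ d ⊗ h(b) ⊗ h(d) ⊕ h(h(b))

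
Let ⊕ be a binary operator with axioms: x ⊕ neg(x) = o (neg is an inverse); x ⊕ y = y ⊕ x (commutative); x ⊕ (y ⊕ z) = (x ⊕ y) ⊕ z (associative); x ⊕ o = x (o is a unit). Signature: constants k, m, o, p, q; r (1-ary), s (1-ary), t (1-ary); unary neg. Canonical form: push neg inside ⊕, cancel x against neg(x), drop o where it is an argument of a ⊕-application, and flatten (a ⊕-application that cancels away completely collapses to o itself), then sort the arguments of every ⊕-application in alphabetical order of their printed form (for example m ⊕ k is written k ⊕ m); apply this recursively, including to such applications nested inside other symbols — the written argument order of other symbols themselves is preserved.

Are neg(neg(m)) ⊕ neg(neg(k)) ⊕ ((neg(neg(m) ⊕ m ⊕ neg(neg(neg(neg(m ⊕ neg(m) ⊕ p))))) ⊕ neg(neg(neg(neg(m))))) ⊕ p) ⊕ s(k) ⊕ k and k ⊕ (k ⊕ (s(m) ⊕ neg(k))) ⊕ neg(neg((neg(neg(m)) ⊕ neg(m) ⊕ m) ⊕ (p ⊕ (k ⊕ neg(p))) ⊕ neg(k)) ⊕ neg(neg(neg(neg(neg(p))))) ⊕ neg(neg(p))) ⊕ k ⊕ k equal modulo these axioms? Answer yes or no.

Answer: no — k ⊕ k ⊕ m ⊕ m ⊕ s(k) vs k ⊕ k ⊕ k ⊕ m ⊕ s(m)

Derivation:
Left:  neg(neg(m)) ⊕ neg(neg(k)) ⊕ ((neg(neg(m) ⊕ m ⊕ neg(neg(neg(neg(m ⊕ neg(m) ⊕ p))))) ⊕ neg(neg(neg(neg(m))))) ⊕ p) ⊕ s(k) ⊕ k
  Push neg inside:  distribute neg over ⊕ and collapse double neg
  Cancel:  p cancels
  Collect terms:  m ⊕ m ⊕ k ⊕ k ⊕ s(k)
  Sort arguments:  k ⊕ k ⊕ m ⊕ m ⊕ s(k)
Right:  k ⊕ (k ⊕ (s(m) ⊕ neg(k))) ⊕ neg(neg((neg(neg(m)) ⊕ neg(m) ⊕ m) ⊕ (p ⊕ (k ⊕ neg(p))) ⊕ neg(k)) ⊕ neg(neg(neg(neg(neg(p))))) ⊕ neg(neg(p))) ⊕ k ⊕ k
  Push neg inside:  distribute neg over ⊕ and collapse double neg
  Cancel inverse pairs:  p cancels
  Collect:  k ⊕ k ⊕ k ⊕ s(m) ⊕ m
  Sort arguments:  k ⊕ k ⊕ k ⊕ m ⊕ s(m)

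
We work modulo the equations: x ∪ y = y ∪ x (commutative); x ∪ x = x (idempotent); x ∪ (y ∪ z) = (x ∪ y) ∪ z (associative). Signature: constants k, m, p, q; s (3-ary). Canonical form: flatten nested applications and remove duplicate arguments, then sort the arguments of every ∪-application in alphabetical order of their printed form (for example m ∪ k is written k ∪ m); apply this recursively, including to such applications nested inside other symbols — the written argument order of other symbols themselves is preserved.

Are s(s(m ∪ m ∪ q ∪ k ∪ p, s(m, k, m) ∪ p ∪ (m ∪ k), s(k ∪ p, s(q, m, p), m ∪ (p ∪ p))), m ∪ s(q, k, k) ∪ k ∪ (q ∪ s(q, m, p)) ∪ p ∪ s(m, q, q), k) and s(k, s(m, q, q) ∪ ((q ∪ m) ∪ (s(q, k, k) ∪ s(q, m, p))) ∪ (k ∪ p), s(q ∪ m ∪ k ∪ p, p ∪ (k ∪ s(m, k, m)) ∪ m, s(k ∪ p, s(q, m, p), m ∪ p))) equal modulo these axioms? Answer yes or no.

Left:  s(s(m ∪ m ∪ q ∪ k ∪ p, s(m, k, m) ∪ p ∪ (m ∪ k), s(k ∪ p, s(q, m, p), m ∪ (p ∪ p))), m ∪ s(q, k, k) ∪ k ∪ (q ∪ s(q, m, p)) ∪ p ∪ s(m, q, q), k)
  Work inside:  m ∪ s(q, k, k) ∪ k ∪ (q ∪ s(q, m, p)) ∪ p ∪ s(m, q, q)
  Merge nested applications:  m ∪ s(q, k, k) ∪ k ∪ q ∪ s(q, m, p) ∪ p ∪ s(m, q, q)
  Sort:  k ∪ m ∪ p ∪ q ∪ s(m, q, q) ∪ s(q, k, k) ∪ s(q, m, p)
  Put back:  s(s(k ∪ m ∪ p ∪ q, k ∪ m ∪ p ∪ s(m, k, m), s(k ∪ p, s(q, m, p), m ∪ p)), k ∪ m ∪ p ∪ q ∪ s(m, q, q) ∪ s(q, k, k) ∪ s(q, m, p), k)
Right:  s(k, s(m, q, q) ∪ ((q ∪ m) ∪ (s(q, k, k) ∪ s(q, m, p))) ∪ (k ∪ p), s(q ∪ m ∪ k ∪ p, p ∪ (k ∪ s(m, k, m)) ∪ m, s(k ∪ p, s(q, m, p), m ∪ p)))
  Work inside:  s(m, q, q) ∪ ((q ∪ m) ∪ (s(q, k, k) ∪ s(q, m, p))) ∪ (k ∪ p)
  Merge nested applications:  s(m, q, q) ∪ q ∪ m ∪ s(q, k, k) ∪ s(q, m, p) ∪ k ∪ p
  Sort:  k ∪ m ∪ p ∪ q ∪ s(m, q, q) ∪ s(q, k, k) ∪ s(q, m, p)
  Put back:  s(k, k ∪ m ∪ p ∪ q ∪ s(m, q, q) ∪ s(q, k, k) ∪ s(q, m, p), s(k ∪ m ∪ p ∪ q, k ∪ m ∪ p ∪ s(m, k, m), s(k ∪ p, s(q, m, p), m ∪ p)))

Answer: no — s(s(k ∪ m ∪ p ∪ q, k ∪ m ∪ p ∪ s(m, k, m), s(k ∪ p, s(q, m, p), m ∪ p)), k ∪ m ∪ p ∪ q ∪ s(m, q, q) ∪ s(q, k, k) ∪ s(q, m, p), k) vs s(k, k ∪ m ∪ p ∪ q ∪ s(m, q, q) ∪ s(q, k, k) ∪ s(q, m, p), s(k ∪ m ∪ p ∪ q, k ∪ m ∪ p ∪ s(m, k, m), s(k ∪ p, s(q, m, p), m ∪ p)))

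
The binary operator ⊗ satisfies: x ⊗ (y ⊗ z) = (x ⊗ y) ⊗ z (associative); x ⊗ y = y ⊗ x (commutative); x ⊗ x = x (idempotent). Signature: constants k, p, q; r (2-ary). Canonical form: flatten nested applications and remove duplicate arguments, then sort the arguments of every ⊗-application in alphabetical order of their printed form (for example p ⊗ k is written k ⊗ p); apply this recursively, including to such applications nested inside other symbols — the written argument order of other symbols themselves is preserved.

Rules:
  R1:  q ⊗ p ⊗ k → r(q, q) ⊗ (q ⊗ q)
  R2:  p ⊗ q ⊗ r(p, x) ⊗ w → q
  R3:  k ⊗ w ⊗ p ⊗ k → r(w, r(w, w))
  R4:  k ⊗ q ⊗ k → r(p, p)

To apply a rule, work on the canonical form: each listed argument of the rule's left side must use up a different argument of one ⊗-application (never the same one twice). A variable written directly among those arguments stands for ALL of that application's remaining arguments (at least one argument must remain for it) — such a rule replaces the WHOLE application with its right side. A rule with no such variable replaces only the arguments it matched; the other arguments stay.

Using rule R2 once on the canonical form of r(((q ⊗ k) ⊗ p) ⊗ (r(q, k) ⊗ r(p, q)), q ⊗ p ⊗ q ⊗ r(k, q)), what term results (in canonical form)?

Answer: r(q, p ⊗ q ⊗ r(k, q))

Derivation:
Canonical form:  r(k ⊗ p ⊗ q ⊗ r(p, q) ⊗ r(q, k), p ⊗ q ⊗ r(k, q))
R2 matches:  uses p, q, r(p, q);  w := k ⊗ r(q, k), x := q
The extension variable absorbs all remaining arguments, so the whole application is rewritten.
Giving:  r(q, p ⊗ q ⊗ r(k, q))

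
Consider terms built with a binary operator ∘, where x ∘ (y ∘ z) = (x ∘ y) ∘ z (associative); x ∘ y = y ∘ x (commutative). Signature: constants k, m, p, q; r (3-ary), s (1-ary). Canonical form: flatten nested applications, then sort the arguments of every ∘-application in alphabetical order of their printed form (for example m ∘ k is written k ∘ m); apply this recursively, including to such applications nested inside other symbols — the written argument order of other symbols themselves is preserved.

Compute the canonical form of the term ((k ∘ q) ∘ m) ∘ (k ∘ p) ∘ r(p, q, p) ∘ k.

Answer: k ∘ k ∘ k ∘ m ∘ p ∘ q ∘ r(p, q, p)

Derivation:
Un-nest:  k ∘ q ∘ m ∘ k ∘ p ∘ r(p, q, p) ∘ k
Order the arguments:  k ∘ k ∘ k ∘ m ∘ p ∘ q ∘ r(p, q, p)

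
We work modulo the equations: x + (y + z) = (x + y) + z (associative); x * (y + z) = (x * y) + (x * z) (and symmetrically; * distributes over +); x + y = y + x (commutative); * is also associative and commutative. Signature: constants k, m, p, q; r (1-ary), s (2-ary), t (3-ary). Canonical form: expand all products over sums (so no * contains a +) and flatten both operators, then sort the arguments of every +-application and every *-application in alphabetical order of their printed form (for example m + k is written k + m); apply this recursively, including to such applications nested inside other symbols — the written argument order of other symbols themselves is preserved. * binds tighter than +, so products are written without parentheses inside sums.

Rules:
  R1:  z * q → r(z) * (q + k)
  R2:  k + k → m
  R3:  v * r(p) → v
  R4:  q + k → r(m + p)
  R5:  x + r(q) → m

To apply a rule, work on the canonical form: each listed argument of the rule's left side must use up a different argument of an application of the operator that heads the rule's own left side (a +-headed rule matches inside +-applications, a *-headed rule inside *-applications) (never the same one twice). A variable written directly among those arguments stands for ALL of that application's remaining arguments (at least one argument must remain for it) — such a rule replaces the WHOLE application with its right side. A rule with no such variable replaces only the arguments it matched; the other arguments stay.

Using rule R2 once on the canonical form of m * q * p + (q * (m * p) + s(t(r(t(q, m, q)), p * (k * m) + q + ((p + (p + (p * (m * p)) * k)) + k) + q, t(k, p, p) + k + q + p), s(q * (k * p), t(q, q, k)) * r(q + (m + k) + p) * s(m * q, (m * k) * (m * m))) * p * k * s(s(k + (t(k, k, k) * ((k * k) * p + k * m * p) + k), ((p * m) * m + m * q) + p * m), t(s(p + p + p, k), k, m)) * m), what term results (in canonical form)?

Answer: k * m * p * s(s(k * k * p * t(k, k, k) + k * m * p * t(k, k, k) + m, m * m * p + m * p + m * q), t(s(p + p + p, k), k, m)) * s(t(r(t(q, m, q)), k + k * m * p + k * m * p * p + p + p + q + q, k + p + q + t(k, p, p)), r(k + m + p + q) * s(k * p * q, t(q, q, k)) * s(m * q, k * m * m * m)) + m * p * q + m * p * q

Derivation:
Canonical form:  k * m * p * s(s(k + k + k * k * p * t(k, k, k) + k * m * p * t(k, k, k), m * m * p + m * p + m * q), t(s(p + p + p, k), k, m)) * s(t(r(t(q, m, q)), k + k * m * p + k * m * p * p + p + p + q + q, k + p + q + t(k, p, p)), r(k + m + p + q) * s(k * p * q, t(q, q, k)) * s(m * q, k * m * m * m)) + m * p * q + m * p * q
Apply R2:  consuming k, k
New term:  k * m * p * s(s(k * k * p * t(k, k, k) + k * m * p * t(k, k, k) + m, m * m * p + m * p + m * q), t(s(p + p + p, k), k, m)) * s(t(r(t(q, m, q)), k + k * m * p + k * m * p * p + p + p + q + q, k + p + q + t(k, p, p)), r(k + m + p + q) * s(k * p * q, t(q, q, k)) * s(m * q, k * m * m * m)) + m * p * q + m * p * q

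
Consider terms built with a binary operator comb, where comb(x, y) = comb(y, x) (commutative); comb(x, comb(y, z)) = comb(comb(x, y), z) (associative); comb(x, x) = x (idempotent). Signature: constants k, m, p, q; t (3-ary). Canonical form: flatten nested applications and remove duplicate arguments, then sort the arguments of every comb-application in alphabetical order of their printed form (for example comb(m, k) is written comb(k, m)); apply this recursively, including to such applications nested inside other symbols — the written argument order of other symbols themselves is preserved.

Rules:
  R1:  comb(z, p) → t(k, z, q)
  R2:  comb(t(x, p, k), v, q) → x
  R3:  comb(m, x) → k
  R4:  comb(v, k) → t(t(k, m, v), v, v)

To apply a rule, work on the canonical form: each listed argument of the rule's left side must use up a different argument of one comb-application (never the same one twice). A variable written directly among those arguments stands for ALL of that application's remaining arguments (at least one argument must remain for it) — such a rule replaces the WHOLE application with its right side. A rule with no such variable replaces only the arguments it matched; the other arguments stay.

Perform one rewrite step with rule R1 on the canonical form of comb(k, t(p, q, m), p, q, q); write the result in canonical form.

Answer: t(k, comb(k, q, t(p, q, m)), q)

Derivation:
Canonical form:  comb(k, p, q, t(p, q, m))
Match R1:  consume p;  z := comb(k, q, t(p, q, m))
The extension variable absorbs all remaining arguments, so the whole application is rewritten.
Result:  t(k, comb(k, q, t(p, q, m)), q)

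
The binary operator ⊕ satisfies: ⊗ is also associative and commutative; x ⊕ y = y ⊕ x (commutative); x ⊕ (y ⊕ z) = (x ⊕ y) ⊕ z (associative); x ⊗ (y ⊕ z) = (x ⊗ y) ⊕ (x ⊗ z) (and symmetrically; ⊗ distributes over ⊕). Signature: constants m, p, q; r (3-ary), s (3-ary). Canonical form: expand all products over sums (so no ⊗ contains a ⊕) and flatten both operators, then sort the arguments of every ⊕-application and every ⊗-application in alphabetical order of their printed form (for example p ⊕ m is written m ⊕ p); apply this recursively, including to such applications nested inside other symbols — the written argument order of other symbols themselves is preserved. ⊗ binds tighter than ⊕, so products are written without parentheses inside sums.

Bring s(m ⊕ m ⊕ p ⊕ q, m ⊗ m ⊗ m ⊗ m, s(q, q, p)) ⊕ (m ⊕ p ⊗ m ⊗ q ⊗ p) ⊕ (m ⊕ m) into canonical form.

Answer: m ⊕ m ⊕ m ⊕ m ⊗ p ⊗ p ⊗ q ⊕ s(m ⊕ m ⊕ p ⊕ q, m ⊗ m ⊗ m ⊗ m, s(q, q, p))

Derivation:
Merge nested applications:  s(m ⊕ m ⊕ p ⊕ q, m ⊗ m ⊗ m ⊗ m, s(q, q, p)) ⊕ m ⊕ m ⊗ p ⊗ p ⊗ q ⊕ m ⊕ m
Sort arguments:  m ⊕ m ⊕ m ⊕ m ⊗ p ⊗ p ⊗ q ⊕ s(m ⊕ m ⊕ p ⊕ q, m ⊗ m ⊗ m ⊗ m, s(q, q, p))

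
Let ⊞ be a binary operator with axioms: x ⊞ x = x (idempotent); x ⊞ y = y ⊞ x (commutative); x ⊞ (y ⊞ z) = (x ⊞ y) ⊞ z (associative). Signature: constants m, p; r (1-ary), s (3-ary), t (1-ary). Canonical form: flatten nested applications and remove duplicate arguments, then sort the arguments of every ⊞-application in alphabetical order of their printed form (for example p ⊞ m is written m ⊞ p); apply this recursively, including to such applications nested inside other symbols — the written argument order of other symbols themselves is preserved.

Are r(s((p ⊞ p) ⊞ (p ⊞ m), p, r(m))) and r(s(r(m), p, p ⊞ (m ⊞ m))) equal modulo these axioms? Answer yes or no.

Left:  r(s((p ⊞ p) ⊞ (p ⊞ m), p, r(m)))
  Focus inside:  (p ⊞ p) ⊞ (p ⊞ m)
  Flatten:  p ⊞ p ⊞ p ⊞ m
  Drop duplicates:  drop duplicate p, p
  Sort:  m ⊞ p
  Rebuild:  r(s(m ⊞ p, p, r(m)))
Right:  r(s(r(m), p, p ⊞ (m ⊞ m)))
  Descend into:  p ⊞ (m ⊞ m)
  Flatten:  p ⊞ m ⊞ m
  Drop duplicates:  drop duplicate m
  Sort arguments:  m ⊞ p
  Put back:  r(s(r(m), p, m ⊞ p))

Answer: no — r(s(m ⊞ p, p, r(m))) vs r(s(r(m), p, m ⊞ p))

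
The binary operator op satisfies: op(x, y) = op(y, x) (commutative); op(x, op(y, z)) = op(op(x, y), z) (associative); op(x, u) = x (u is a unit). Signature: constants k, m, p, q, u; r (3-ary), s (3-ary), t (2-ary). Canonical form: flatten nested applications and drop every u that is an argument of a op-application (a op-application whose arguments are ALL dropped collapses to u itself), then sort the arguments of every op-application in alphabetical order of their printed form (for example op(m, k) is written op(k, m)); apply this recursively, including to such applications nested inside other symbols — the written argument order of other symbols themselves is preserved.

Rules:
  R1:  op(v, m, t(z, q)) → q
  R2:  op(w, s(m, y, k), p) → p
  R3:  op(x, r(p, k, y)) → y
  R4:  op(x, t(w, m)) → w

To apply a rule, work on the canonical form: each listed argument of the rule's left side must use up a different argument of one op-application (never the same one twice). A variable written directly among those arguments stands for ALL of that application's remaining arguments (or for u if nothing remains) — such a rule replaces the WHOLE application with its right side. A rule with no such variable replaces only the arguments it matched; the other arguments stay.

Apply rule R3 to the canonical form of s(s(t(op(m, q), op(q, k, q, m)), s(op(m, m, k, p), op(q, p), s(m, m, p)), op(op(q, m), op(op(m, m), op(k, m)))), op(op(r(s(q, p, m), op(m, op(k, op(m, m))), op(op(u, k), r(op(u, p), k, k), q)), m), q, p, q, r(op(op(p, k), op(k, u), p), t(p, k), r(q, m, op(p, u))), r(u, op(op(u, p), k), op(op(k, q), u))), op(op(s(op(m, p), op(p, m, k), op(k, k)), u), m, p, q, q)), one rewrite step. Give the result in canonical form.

Answer: s(s(t(op(m, q), op(k, m, q, q)), s(op(k, m, m, p), op(p, q), s(m, m, p)), op(k, m, m, m, m, q)), op(m, p, q, q, r(op(k, k, p, p), t(p, k), r(q, m, p)), r(s(q, p, m), op(k, m, m, m), k), r(u, op(k, p), op(k, q))), op(m, p, q, q, s(op(m, p), op(k, m, p), op(k, k))))

Derivation:
Canonical form:  s(s(t(op(m, q), op(k, m, q, q)), s(op(k, m, m, p), op(p, q), s(m, m, p)), op(k, m, m, m, m, q)), op(m, p, q, q, r(op(k, k, p, p), t(p, k), r(q, m, p)), r(s(q, p, m), op(k, m, m, m), op(k, q, r(p, k, k))), r(u, op(k, p), op(k, q))), op(m, p, q, q, s(op(m, p), op(k, m, p), op(k, k))))
R3 matches:  uses r(p, k, k);  x := op(k, q), y := k
Every leftover argument binds to the variable; the entire application is replaced.
Giving:  s(s(t(op(m, q), op(k, m, q, q)), s(op(k, m, m, p), op(p, q), s(m, m, p)), op(k, m, m, m, m, q)), op(m, p, q, q, r(op(k, k, p, p), t(p, k), r(q, m, p)), r(s(q, p, m), op(k, m, m, m), k), r(u, op(k, p), op(k, q))), op(m, p, q, q, s(op(m, p), op(k, m, p), op(k, k))))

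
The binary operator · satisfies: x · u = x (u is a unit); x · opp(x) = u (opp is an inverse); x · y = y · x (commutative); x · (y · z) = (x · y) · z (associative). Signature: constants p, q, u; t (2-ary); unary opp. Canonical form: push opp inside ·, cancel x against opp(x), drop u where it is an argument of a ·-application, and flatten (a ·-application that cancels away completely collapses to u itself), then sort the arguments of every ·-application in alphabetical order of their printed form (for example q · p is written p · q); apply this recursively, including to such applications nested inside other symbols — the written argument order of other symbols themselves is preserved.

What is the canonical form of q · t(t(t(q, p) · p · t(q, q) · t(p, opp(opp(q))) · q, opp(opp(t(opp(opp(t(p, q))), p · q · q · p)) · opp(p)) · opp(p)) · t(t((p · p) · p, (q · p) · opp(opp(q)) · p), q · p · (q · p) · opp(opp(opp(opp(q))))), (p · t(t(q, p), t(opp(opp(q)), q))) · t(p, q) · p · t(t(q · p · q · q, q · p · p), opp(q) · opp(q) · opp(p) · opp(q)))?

Answer: q · t(t(p · q · t(p, q) · t(q, p) · t(q, q), t(t(p, q), p · p · q · q)) · t(t(p · p · p, p · p · q · q), p · p · q · q · q), p · p · t(p, q) · t(t(p · q · q · q, p · p · q), opp(p) · opp(q) · opp(q) · opp(q)) · t(t(q, p), t(q, q)))

Derivation:
Push opp inside:  distribute opp over · and collapse double opp
Collect terms:  q · t(t(p · q · t(p, q) · t(q, p) · t(q, q), t(t(p, q), p · p · q · q)) · t(t(p · p · p, p · p · q · q), p · p · q · q · q), p · p · t(p, q) · t(t(p · q · q · q, p · p · q), opp(p) · opp(q) · opp(q) · opp(q)) · t(t(q, p), t(q, q)))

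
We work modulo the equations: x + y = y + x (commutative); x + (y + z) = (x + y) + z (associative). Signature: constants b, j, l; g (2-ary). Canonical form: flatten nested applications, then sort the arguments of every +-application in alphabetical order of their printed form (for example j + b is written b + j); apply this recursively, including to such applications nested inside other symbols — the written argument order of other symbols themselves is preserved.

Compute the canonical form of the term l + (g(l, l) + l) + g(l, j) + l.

Answer: g(l, j) + g(l, l) + l + l + l

Derivation:
Un-nest:  l + g(l, l) + l + g(l, j) + l
Sort:  g(l, j) + g(l, l) + l + l + l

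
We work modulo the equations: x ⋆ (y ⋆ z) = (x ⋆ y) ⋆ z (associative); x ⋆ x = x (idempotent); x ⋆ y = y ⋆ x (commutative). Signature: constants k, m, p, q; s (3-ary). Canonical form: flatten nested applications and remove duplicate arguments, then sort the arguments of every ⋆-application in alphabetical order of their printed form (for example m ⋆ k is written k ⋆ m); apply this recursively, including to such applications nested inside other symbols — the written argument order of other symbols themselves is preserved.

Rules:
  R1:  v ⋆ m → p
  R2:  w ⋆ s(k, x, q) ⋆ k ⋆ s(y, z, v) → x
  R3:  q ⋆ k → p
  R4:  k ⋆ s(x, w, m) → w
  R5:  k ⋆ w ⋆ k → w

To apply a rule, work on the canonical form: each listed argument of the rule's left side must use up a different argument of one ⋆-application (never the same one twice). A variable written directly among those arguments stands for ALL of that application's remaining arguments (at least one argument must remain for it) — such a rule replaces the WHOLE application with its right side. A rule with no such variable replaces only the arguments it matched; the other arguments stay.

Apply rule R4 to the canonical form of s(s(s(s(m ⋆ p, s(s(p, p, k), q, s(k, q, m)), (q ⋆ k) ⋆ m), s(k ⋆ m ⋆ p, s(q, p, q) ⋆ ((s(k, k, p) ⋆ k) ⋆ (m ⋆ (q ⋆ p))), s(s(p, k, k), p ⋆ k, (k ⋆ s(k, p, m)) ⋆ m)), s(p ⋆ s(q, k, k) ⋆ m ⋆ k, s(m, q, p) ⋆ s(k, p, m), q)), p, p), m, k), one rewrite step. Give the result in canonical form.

Answer: s(s(s(s(m ⋆ p, s(s(p, p, k), q, s(k, q, m)), k ⋆ m ⋆ q), s(k ⋆ m ⋆ p, k ⋆ m ⋆ p ⋆ q ⋆ s(k, k, p) ⋆ s(q, p, q), s(s(p, k, k), k ⋆ p, m ⋆ p)), s(k ⋆ m ⋆ p ⋆ s(q, k, k), s(k, p, m) ⋆ s(m, q, p), q)), p, p), m, k)

Derivation:
Canonical form:  s(s(s(s(m ⋆ p, s(s(p, p, k), q, s(k, q, m)), k ⋆ m ⋆ q), s(k ⋆ m ⋆ p, k ⋆ m ⋆ p ⋆ q ⋆ s(k, k, p) ⋆ s(q, p, q), s(s(p, k, k), k ⋆ p, k ⋆ m ⋆ s(k, p, m))), s(k ⋆ m ⋆ p ⋆ s(q, k, k), s(k, p, m) ⋆ s(m, q, p), q)), p, p), m, k)
Match R4:  consume k, s(k, p, m);  w := p, x := k
Giving:  s(s(s(s(m ⋆ p, s(s(p, p, k), q, s(k, q, m)), k ⋆ m ⋆ q), s(k ⋆ m ⋆ p, k ⋆ m ⋆ p ⋆ q ⋆ s(k, k, p) ⋆ s(q, p, q), s(s(p, k, k), k ⋆ p, m ⋆ p)), s(k ⋆ m ⋆ p ⋆ s(q, k, k), s(k, p, m) ⋆ s(m, q, p), q)), p, p), m, k)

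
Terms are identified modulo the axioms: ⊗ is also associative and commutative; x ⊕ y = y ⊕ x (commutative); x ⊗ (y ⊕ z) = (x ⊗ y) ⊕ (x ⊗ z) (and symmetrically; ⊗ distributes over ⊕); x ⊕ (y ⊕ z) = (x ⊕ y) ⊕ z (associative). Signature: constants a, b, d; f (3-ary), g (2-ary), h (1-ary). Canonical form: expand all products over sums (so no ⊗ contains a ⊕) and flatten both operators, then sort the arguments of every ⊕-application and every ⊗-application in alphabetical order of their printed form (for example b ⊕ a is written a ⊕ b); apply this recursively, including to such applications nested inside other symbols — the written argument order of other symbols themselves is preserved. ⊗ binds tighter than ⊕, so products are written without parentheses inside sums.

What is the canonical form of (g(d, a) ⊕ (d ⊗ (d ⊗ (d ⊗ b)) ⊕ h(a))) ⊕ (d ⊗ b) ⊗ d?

Answer: b ⊗ d ⊗ d ⊕ b ⊗ d ⊗ d ⊗ d ⊕ g(d, a) ⊕ h(a)

Derivation:
Un-nest:  g(d, a) ⊕ b ⊗ d ⊗ d ⊗ d ⊕ h(a) ⊕ b ⊗ d ⊗ d
Sort arguments:  b ⊗ d ⊗ d ⊕ b ⊗ d ⊗ d ⊗ d ⊕ g(d, a) ⊕ h(a)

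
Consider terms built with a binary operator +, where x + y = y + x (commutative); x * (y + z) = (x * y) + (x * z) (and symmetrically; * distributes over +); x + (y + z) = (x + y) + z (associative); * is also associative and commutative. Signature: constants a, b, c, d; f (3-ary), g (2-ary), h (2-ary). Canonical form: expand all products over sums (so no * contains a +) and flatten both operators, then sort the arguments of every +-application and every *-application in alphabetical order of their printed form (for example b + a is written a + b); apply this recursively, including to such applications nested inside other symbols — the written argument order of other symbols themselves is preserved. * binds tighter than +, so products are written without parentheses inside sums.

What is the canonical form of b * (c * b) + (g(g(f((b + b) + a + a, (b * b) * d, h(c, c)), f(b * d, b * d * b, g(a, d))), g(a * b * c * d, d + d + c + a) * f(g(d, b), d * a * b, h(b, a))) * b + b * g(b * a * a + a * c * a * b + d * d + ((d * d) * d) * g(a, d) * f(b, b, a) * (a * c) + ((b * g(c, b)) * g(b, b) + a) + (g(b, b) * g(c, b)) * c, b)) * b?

Answer: b * b * c + b * b * g(a + a * a * b + a * a * b * c + a * c * d * d * d * f(b, b, a) * g(a, d) + b * g(b, b) * g(c, b) + c * g(b, b) * g(c, b) + d * d, b) + b * b * g(g(f(a + a + b + b, b * b * d, h(c, c)), f(b * d, b * b * d, g(a, d))), f(g(d, b), a * b * d, h(b, a)) * g(a * b * c * d, a + c + d + d))

Derivation:
Distribute:  b * b * c + b * b * g(g(f(a + a + b + b, b * b * d, h(c, c)), f(b * d, b * b * d, g(a, d))), f(g(d, b), a * b * d, h(b, a)) * g(a * b * c * d, a + c + d + d)) + b * b * g(a + a * a * b + a * a * b * c + a * c * d * d * d * f(b, b, a) * g(a, d) + b * g(b, b) * g(c, b) + c * g(b, b) * g(c, b) + d * d, b)
Order the arguments:  b * b * c + b * b * g(a + a * a * b + a * a * b * c + a * c * d * d * d * f(b, b, a) * g(a, d) + b * g(b, b) * g(c, b) + c * g(b, b) * g(c, b) + d * d, b) + b * b * g(g(f(a + a + b + b, b * b * d, h(c, c)), f(b * d, b * b * d, g(a, d))), f(g(d, b), a * b * d, h(b, a)) * g(a * b * c * d, a + c + d + d))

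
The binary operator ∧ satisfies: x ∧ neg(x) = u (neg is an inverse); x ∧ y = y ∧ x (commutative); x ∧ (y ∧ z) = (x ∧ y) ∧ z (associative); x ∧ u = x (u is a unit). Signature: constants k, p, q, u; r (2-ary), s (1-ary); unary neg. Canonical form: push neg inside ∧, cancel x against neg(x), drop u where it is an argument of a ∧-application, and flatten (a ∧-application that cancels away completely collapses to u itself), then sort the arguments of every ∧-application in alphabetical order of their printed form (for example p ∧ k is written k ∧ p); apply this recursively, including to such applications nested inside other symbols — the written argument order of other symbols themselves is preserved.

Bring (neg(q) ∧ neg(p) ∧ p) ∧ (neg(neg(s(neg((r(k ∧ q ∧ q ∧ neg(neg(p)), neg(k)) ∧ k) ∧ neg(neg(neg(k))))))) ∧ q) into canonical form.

Push neg inside:  distribute neg over ∧ and collapse double neg
Cancel inverse pairs:  q cancels; p cancels
Collect:  s(neg(r(k ∧ p ∧ q ∧ q, neg(k))))

Answer: s(neg(r(k ∧ p ∧ q ∧ q, neg(k))))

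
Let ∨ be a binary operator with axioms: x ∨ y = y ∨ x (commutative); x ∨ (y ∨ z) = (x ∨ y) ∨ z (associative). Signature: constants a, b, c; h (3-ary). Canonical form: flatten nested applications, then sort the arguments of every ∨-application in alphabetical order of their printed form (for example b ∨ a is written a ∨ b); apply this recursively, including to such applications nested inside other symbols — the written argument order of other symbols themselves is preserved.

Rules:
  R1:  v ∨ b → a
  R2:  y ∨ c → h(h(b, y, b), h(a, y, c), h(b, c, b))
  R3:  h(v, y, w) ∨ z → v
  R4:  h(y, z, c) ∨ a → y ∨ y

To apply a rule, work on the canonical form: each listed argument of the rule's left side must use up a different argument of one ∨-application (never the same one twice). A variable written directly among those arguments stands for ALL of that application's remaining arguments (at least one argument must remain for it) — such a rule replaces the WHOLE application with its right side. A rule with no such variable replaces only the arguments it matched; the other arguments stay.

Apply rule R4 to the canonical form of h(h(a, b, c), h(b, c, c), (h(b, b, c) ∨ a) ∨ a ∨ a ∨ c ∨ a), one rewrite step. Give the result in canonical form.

Canonical form:  h(h(a, b, c), h(b, c, c), a ∨ a ∨ a ∨ a ∨ c ∨ h(b, b, c))
Apply R4:  consuming a, h(b, b, c);  y := b, z := b
Result:  h(h(a, b, c), h(b, c, c), a ∨ a ∨ a ∨ b ∨ b ∨ c)

Answer: h(h(a, b, c), h(b, c, c), a ∨ a ∨ a ∨ b ∨ b ∨ c)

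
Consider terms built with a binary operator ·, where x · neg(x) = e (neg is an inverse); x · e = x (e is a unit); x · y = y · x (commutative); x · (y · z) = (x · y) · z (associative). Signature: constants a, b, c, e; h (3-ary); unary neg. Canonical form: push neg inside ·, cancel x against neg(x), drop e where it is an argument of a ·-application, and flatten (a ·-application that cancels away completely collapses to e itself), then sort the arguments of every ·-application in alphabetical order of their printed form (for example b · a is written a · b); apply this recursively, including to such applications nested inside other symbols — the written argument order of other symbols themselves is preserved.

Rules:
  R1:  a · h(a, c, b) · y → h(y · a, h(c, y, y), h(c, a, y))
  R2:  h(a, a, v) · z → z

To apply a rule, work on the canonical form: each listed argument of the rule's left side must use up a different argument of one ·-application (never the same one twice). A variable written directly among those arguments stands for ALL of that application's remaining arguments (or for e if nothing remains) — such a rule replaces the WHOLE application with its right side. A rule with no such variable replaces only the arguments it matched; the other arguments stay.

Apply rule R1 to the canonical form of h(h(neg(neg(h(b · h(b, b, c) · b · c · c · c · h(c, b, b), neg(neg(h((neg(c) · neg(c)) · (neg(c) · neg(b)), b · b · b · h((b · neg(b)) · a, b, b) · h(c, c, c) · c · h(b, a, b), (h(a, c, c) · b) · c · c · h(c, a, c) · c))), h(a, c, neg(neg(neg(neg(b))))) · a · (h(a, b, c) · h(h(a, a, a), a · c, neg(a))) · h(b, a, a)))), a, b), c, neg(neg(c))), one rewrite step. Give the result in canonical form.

Canonical form:  h(h(h(b · b · c · c · c · h(b, b, c) · h(c, b, b), h(neg(b) · neg(c) · neg(c) · neg(c), b · b · b · c · h(a, b, b) · h(b, a, b) · h(c, c, c), b · c · c · c · h(a, c, c) · h(c, a, c)), a · h(a, b, c) · h(a, c, b) · h(b, a, a) · h(h(a, a, a), a · c, neg(a))), a, b), c, c)
Match R1:  consume a, h(a, c, b);  y := h(a, b, c) · h(b, a, a) · h(h(a, a, a), a · c, neg(a))
The extension variable absorbs all remaining arguments, so the whole application is rewritten.
New term:  h(h(h(b · b · c · c · c · h(b, b, c) · h(c, b, b), h(neg(b) · neg(c) · neg(c) · neg(c), b · b · b · c · h(a, b, b) · h(b, a, b) · h(c, c, c), b · c · c · c · h(a, c, c) · h(c, a, c)), h(a · h(a, b, c) · h(b, a, a) · h(h(a, a, a), a · c, neg(a)), h(c, h(a, b, c) · h(b, a, a) · h(h(a, a, a), a · c, neg(a)), h(a, b, c) · h(b, a, a) · h(h(a, a, a), a · c, neg(a))), h(c, a, h(a, b, c) · h(b, a, a) · h(h(a, a, a), a · c, neg(a))))), a, b), c, c)

Answer: h(h(h(b · b · c · c · c · h(b, b, c) · h(c, b, b), h(neg(b) · neg(c) · neg(c) · neg(c), b · b · b · c · h(a, b, b) · h(b, a, b) · h(c, c, c), b · c · c · c · h(a, c, c) · h(c, a, c)), h(a · h(a, b, c) · h(b, a, a) · h(h(a, a, a), a · c, neg(a)), h(c, h(a, b, c) · h(b, a, a) · h(h(a, a, a), a · c, neg(a)), h(a, b, c) · h(b, a, a) · h(h(a, a, a), a · c, neg(a))), h(c, a, h(a, b, c) · h(b, a, a) · h(h(a, a, a), a · c, neg(a))))), a, b), c, c)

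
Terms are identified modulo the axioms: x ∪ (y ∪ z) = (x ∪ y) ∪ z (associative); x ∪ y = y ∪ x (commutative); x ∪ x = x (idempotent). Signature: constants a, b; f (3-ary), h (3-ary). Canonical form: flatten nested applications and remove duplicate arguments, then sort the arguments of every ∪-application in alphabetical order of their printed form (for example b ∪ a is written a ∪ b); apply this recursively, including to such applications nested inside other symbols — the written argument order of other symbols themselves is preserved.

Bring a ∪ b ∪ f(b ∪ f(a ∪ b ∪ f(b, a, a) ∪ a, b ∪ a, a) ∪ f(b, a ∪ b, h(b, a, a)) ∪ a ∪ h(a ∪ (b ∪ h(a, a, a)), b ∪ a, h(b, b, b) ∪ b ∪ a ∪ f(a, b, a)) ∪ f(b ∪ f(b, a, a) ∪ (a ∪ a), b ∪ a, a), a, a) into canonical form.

Inside:  f(b ∪ f(a ∪ b ∪ f(b, a, a) ∪ a, b ∪ a, a) ∪ f(b, a ∪ b, h(b, a, a)) ∪ a ∪ h(a ∪ (b ∪ h(a, a, a)), b ∪ a, h(b, b, b) ∪ b ∪ a ∪ f(a, b, a)) ∪ f(b ∪ f(b, a, a) ∪ (a ∪ a), b ∪ a, a), a, a)  →  f(a ∪ b ∪ f(a ∪ b ∪ f(b, a, a), a ∪ b, a) ∪ f(b, a ∪ b, h(b, a, a)) ∪ h(a ∪ b ∪ h(a, a, a), a ∪ b, a ∪ b ∪ f(a, b, a) ∪ h(b, b, b)), a, a)
Sort:  a ∪ b ∪ f(a ∪ b ∪ f(a ∪ b ∪ f(b, a, a), a ∪ b, a) ∪ f(b, a ∪ b, h(b, a, a)) ∪ h(a ∪ b ∪ h(a, a, a), a ∪ b, a ∪ b ∪ f(a, b, a) ∪ h(b, b, b)), a, a)

Answer: a ∪ b ∪ f(a ∪ b ∪ f(a ∪ b ∪ f(b, a, a), a ∪ b, a) ∪ f(b, a ∪ b, h(b, a, a)) ∪ h(a ∪ b ∪ h(a, a, a), a ∪ b, a ∪ b ∪ f(a, b, a) ∪ h(b, b, b)), a, a)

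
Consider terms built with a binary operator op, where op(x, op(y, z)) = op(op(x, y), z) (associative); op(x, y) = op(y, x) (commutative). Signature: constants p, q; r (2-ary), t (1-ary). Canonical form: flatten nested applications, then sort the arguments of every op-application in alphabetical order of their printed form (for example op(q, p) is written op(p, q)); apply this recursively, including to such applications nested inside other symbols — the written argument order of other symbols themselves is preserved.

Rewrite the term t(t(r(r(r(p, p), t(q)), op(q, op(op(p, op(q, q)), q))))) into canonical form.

Answer: t(t(r(r(r(p, p), t(q)), op(p, q, q, q, q))))

Derivation:
Work inside:  op(q, op(op(p, op(q, q)), q))
Merge nested applications:  op(q, p, q, q, q)
Sort arguments:  op(p, q, q, q, q)
Put back:  t(t(r(r(r(p, p), t(q)), op(p, q, q, q, q))))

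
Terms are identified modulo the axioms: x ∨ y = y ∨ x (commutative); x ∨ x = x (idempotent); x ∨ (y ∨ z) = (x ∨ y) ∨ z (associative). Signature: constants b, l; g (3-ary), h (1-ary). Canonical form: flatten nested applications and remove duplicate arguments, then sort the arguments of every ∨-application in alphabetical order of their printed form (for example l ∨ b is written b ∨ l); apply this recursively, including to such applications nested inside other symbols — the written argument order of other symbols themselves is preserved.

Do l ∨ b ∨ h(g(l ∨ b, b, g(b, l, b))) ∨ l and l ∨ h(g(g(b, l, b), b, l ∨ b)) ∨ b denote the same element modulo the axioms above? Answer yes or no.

Left:  l ∨ b ∨ h(g(l ∨ b, b, g(b, l, b))) ∨ l
  Simplify inside:  h(g(l ∨ b, b, g(b, l, b)))  →  h(g(b ∨ l, b, g(b, l, b)))
  Drop duplicates:  drop duplicate l
  Order the arguments:  b ∨ h(g(b ∨ l, b, g(b, l, b))) ∨ l
Right:  l ∨ h(g(g(b, l, b), b, l ∨ b)) ∨ b
  Inside:  h(g(g(b, l, b), b, l ∨ b))  →  h(g(g(b, l, b), b, b ∨ l))
  Order the arguments:  b ∨ h(g(g(b, l, b), b, b ∨ l)) ∨ l

Answer: no — b ∨ h(g(b ∨ l, b, g(b, l, b))) ∨ l vs b ∨ h(g(g(b, l, b), b, b ∨ l)) ∨ l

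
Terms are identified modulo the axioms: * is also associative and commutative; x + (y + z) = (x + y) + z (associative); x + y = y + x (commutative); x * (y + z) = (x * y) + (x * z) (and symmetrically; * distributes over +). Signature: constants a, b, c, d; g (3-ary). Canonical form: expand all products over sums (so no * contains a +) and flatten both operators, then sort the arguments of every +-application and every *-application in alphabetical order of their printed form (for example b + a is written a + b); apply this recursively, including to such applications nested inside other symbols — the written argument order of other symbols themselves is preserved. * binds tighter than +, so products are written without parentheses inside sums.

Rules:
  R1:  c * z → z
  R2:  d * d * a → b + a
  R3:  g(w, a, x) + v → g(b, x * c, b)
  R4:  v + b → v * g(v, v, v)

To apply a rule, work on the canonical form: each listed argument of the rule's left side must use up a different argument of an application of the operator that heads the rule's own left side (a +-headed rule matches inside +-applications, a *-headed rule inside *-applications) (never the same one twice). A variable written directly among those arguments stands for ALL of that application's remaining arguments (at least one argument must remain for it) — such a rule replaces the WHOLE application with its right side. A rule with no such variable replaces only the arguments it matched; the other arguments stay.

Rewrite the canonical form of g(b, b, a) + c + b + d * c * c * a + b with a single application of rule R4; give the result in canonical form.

Canonical form:  a * c * c * d + b + b + c + g(b, b, a)
Apply R4:  consuming b;  v := a * c * c * d + b + c + g(b, b, a)
Every leftover argument binds to the variable; the entire application is replaced.
Result:  a * c * c * d * g(a * c * c * d + b + c + g(b, b, a), a * c * c * d + b + c + g(b, b, a), a * c * c * d + b + c + g(b, b, a)) + b * g(a * c * c * d + b + c + g(b, b, a), a * c * c * d + b + c + g(b, b, a), a * c * c * d + b + c + g(b, b, a)) + c * g(a * c * c * d + b + c + g(b, b, a), a * c * c * d + b + c + g(b, b, a), a * c * c * d + b + c + g(b, b, a)) + g(a * c * c * d + b + c + g(b, b, a), a * c * c * d + b + c + g(b, b, a), a * c * c * d + b + c + g(b, b, a)) * g(b, b, a)

Answer: a * c * c * d * g(a * c * c * d + b + c + g(b, b, a), a * c * c * d + b + c + g(b, b, a), a * c * c * d + b + c + g(b, b, a)) + b * g(a * c * c * d + b + c + g(b, b, a), a * c * c * d + b + c + g(b, b, a), a * c * c * d + b + c + g(b, b, a)) + c * g(a * c * c * d + b + c + g(b, b, a), a * c * c * d + b + c + g(b, b, a), a * c * c * d + b + c + g(b, b, a)) + g(a * c * c * d + b + c + g(b, b, a), a * c * c * d + b + c + g(b, b, a), a * c * c * d + b + c + g(b, b, a)) * g(b, b, a)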